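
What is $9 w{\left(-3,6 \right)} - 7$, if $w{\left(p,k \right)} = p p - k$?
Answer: $20$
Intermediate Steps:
$w{\left(p,k \right)} = p^{2} - k$
$9 w{\left(-3,6 \right)} - 7 = 9 \left(\left(-3\right)^{2} - 6\right) - 7 = 9 \left(9 - 6\right) - 7 = 9 \cdot 3 - 7 = 27 - 7 = 20$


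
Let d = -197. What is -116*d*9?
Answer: 205668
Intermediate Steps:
-116*d*9 = -116*(-197)*9 = 22852*9 = 205668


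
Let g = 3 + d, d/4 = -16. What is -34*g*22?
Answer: 45628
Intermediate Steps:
d = -64 (d = 4*(-16) = -64)
g = -61 (g = 3 - 64 = -61)
-34*g*22 = -34*(-61)*22 = 2074*22 = 45628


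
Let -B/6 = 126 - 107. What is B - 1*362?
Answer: -476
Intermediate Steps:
B = -114 (B = -6*(126 - 107) = -6*19 = -114)
B - 1*362 = -114 - 1*362 = -114 - 362 = -476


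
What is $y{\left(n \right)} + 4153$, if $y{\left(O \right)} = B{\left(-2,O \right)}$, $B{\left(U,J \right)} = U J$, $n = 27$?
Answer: $4099$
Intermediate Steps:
$B{\left(U,J \right)} = J U$
$y{\left(O \right)} = - 2 O$ ($y{\left(O \right)} = O \left(-2\right) = - 2 O$)
$y{\left(n \right)} + 4153 = \left(-2\right) 27 + 4153 = -54 + 4153 = 4099$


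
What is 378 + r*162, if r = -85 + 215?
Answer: 21438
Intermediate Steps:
r = 130
378 + r*162 = 378 + 130*162 = 378 + 21060 = 21438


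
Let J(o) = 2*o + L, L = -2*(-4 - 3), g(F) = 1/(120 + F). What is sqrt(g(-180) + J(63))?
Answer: sqrt(125985)/30 ≈ 11.831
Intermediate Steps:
L = 14 (L = -2*(-7) = 14)
J(o) = 14 + 2*o (J(o) = 2*o + 14 = 14 + 2*o)
sqrt(g(-180) + J(63)) = sqrt(1/(120 - 180) + (14 + 2*63)) = sqrt(1/(-60) + (14 + 126)) = sqrt(-1/60 + 140) = sqrt(8399/60) = sqrt(125985)/30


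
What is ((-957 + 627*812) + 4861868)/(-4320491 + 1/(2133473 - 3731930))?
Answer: -8583770035995/6906119082388 ≈ -1.2429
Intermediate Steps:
((-957 + 627*812) + 4861868)/(-4320491 + 1/(2133473 - 3731930)) = ((-957 + 509124) + 4861868)/(-4320491 + 1/(-1598457)) = (508167 + 4861868)/(-4320491 - 1/1598457) = 5370035/(-6906119082388/1598457) = 5370035*(-1598457/6906119082388) = -8583770035995/6906119082388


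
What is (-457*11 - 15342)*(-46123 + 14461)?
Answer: 644923278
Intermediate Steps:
(-457*11 - 15342)*(-46123 + 14461) = (-5027 - 15342)*(-31662) = -20369*(-31662) = 644923278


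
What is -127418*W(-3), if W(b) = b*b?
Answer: -1146762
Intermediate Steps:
W(b) = b**2
-127418*W(-3) = -127418*(-3)**2 = -127418*9 = -1146762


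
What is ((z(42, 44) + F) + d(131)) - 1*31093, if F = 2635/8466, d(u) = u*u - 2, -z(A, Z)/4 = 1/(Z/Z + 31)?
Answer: -27756157/1992 ≈ -13934.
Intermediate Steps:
z(A, Z) = -1/8 (z(A, Z) = -4/(Z/Z + 31) = -4/(1 + 31) = -4/32 = -4*1/32 = -1/8)
d(u) = -2 + u**2 (d(u) = u**2 - 2 = -2 + u**2)
F = 155/498 (F = 2635*(1/8466) = 155/498 ≈ 0.31124)
((z(42, 44) + F) + d(131)) - 1*31093 = ((-1/8 + 155/498) + (-2 + 131**2)) - 1*31093 = (371/1992 + (-2 + 17161)) - 31093 = (371/1992 + 17159) - 31093 = 34181099/1992 - 31093 = -27756157/1992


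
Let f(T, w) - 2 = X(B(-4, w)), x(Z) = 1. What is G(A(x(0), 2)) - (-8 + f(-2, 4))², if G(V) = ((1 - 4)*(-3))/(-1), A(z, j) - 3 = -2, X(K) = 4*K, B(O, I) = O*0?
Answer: -45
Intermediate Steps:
B(O, I) = 0
A(z, j) = 1 (A(z, j) = 3 - 2 = 1)
f(T, w) = 2 (f(T, w) = 2 + 4*0 = 2 + 0 = 2)
G(V) = -9 (G(V) = -3*(-3)*(-1) = 9*(-1) = -9)
G(A(x(0), 2)) - (-8 + f(-2, 4))² = -9 - (-8 + 2)² = -9 - 1*(-6)² = -9 - 1*36 = -9 - 36 = -45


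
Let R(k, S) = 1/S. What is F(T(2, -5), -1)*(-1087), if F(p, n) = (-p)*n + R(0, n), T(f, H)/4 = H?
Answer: 22827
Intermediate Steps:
T(f, H) = 4*H
F(p, n) = 1/n - n*p (F(p, n) = (-p)*n + 1/n = -n*p + 1/n = 1/n - n*p)
F(T(2, -5), -1)*(-1087) = (1/(-1) - 1*(-1)*4*(-5))*(-1087) = (-1 - 1*(-1)*(-20))*(-1087) = (-1 - 20)*(-1087) = -21*(-1087) = 22827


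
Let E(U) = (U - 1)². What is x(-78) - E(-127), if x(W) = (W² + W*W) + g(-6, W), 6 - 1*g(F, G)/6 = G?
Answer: -3712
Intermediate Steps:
g(F, G) = 36 - 6*G
E(U) = (-1 + U)²
x(W) = 36 - 6*W + 2*W² (x(W) = (W² + W*W) + (36 - 6*W) = (W² + W²) + (36 - 6*W) = 2*W² + (36 - 6*W) = 36 - 6*W + 2*W²)
x(-78) - E(-127) = (36 - 6*(-78) + 2*(-78)²) - (-1 - 127)² = (36 + 468 + 2*6084) - 1*(-128)² = (36 + 468 + 12168) - 1*16384 = 12672 - 16384 = -3712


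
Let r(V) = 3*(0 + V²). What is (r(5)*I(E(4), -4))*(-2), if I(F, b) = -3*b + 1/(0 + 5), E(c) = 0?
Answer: -1830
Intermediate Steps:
r(V) = 3*V²
I(F, b) = ⅕ - 3*b (I(F, b) = -3*b + 1/5 = -3*b + ⅕ = ⅕ - 3*b)
(r(5)*I(E(4), -4))*(-2) = ((3*5²)*(⅕ - 3*(-4)))*(-2) = ((3*25)*(⅕ + 12))*(-2) = (75*(61/5))*(-2) = 915*(-2) = -1830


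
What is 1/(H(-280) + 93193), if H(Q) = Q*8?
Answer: 1/90953 ≈ 1.0995e-5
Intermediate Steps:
H(Q) = 8*Q
1/(H(-280) + 93193) = 1/(8*(-280) + 93193) = 1/(-2240 + 93193) = 1/90953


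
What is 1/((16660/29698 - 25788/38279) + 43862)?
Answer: 568404871/24931310389860 ≈ 2.2799e-5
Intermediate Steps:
1/((16660/29698 - 25788/38279) + 43862) = 1/((16660*(1/29698) - 25788*1/38279) + 43862) = 1/((8330/14849 - 25788/38279) + 43862) = 1/(-64061942/568404871 + 43862) = 1/(24931310389860/568404871) = 568404871/24931310389860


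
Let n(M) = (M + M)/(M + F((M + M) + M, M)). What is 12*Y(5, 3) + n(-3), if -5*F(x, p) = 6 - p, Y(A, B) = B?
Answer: 149/4 ≈ 37.250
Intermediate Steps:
F(x, p) = -6/5 + p/5 (F(x, p) = -(6 - p)/5 = -6/5 + p/5)
n(M) = 2*M/(-6/5 + 6*M/5) (n(M) = (M + M)/(M + (-6/5 + M/5)) = (2*M)/(-6/5 + 6*M/5) = 2*M/(-6/5 + 6*M/5))
12*Y(5, 3) + n(-3) = 12*3 + (5/3)*(-3)/(-1 - 3) = 36 + (5/3)*(-3)/(-4) = 36 + (5/3)*(-3)*(-¼) = 36 + 5/4 = 149/4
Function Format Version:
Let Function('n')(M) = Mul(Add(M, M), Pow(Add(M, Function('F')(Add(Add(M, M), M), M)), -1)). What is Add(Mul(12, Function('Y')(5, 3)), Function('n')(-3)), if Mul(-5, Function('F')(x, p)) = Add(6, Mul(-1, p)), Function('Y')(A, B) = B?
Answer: Rational(149, 4) ≈ 37.250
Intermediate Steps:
Function('F')(x, p) = Add(Rational(-6, 5), Mul(Rational(1, 5), p)) (Function('F')(x, p) = Mul(Rational(-1, 5), Add(6, Mul(-1, p))) = Add(Rational(-6, 5), Mul(Rational(1, 5), p)))
Function('n')(M) = Mul(2, M, Pow(Add(Rational(-6, 5), Mul(Rational(6, 5), M)), -1)) (Function('n')(M) = Mul(Add(M, M), Pow(Add(M, Add(Rational(-6, 5), Mul(Rational(1, 5), M))), -1)) = Mul(Mul(2, M), Pow(Add(Rational(-6, 5), Mul(Rational(6, 5), M)), -1)) = Mul(2, M, Pow(Add(Rational(-6, 5), Mul(Rational(6, 5), M)), -1)))
Add(Mul(12, Function('Y')(5, 3)), Function('n')(-3)) = Add(Mul(12, 3), Mul(Rational(5, 3), -3, Pow(Add(-1, -3), -1))) = Add(36, Mul(Rational(5, 3), -3, Pow(-4, -1))) = Add(36, Mul(Rational(5, 3), -3, Rational(-1, 4))) = Add(36, Rational(5, 4)) = Rational(149, 4)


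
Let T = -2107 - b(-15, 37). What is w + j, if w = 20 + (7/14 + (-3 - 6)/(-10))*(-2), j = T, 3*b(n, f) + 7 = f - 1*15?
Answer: -10474/5 ≈ -2094.8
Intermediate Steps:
b(n, f) = -22/3 + f/3 (b(n, f) = -7/3 + (f - 1*15)/3 = -7/3 + (f - 15)/3 = -7/3 + (-15 + f)/3 = -7/3 + (-5 + f/3) = -22/3 + f/3)
T = -2112 (T = -2107 - (-22/3 + (⅓)*37) = -2107 - (-22/3 + 37/3) = -2107 - 1*5 = -2107 - 5 = -2112)
j = -2112
w = 86/5 (w = 20 + (7*(1/14) - 9*(-⅒))*(-2) = 20 + (½ + 9/10)*(-2) = 20 + (7/5)*(-2) = 20 - 14/5 = 86/5 ≈ 17.200)
w + j = 86/5 - 2112 = -10474/5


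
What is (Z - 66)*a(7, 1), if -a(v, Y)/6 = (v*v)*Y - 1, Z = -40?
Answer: 30528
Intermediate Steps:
a(v, Y) = 6 - 6*Y*v**2 (a(v, Y) = -6*((v*v)*Y - 1) = -6*(v**2*Y - 1) = -6*(Y*v**2 - 1) = -6*(-1 + Y*v**2) = 6 - 6*Y*v**2)
(Z - 66)*a(7, 1) = (-40 - 66)*(6 - 6*1*7**2) = -106*(6 - 6*1*49) = -106*(6 - 294) = -106*(-288) = 30528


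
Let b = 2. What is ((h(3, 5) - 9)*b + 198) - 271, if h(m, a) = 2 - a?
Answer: -97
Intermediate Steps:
((h(3, 5) - 9)*b + 198) - 271 = (((2 - 1*5) - 9)*2 + 198) - 271 = (((2 - 5) - 9)*2 + 198) - 271 = ((-3 - 9)*2 + 198) - 271 = (-12*2 + 198) - 271 = (-24 + 198) - 271 = 174 - 271 = -97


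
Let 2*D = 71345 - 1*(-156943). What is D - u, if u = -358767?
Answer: 472911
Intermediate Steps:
D = 114144 (D = (71345 - 1*(-156943))/2 = (71345 + 156943)/2 = (1/2)*228288 = 114144)
D - u = 114144 - 1*(-358767) = 114144 + 358767 = 472911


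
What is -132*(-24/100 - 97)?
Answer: 320892/25 ≈ 12836.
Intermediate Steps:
-132*(-24/100 - 97) = -132*(-24*1/100 - 97) = -132*(-6/25 - 97) = -132*(-2431/25) = 320892/25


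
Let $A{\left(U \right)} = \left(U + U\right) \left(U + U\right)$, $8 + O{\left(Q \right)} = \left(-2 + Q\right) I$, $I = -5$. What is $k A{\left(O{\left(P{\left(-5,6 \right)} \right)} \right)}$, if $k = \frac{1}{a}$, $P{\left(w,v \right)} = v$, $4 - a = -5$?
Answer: $\frac{3136}{9} \approx 348.44$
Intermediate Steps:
$a = 9$ ($a = 4 - -5 = 4 + 5 = 9$)
$O{\left(Q \right)} = 2 - 5 Q$ ($O{\left(Q \right)} = -8 + \left(-2 + Q\right) \left(-5\right) = -8 - \left(-10 + 5 Q\right) = 2 - 5 Q$)
$A{\left(U \right)} = 4 U^{2}$ ($A{\left(U \right)} = 2 U 2 U = 4 U^{2}$)
$k = \frac{1}{9} \approx 0.11111$
$k A{\left(O{\left(P{\left(-5,6 \right)} \right)} \right)} = \frac{4 \left(2 - 30\right)^{2}}{9} = \frac{4 \left(-28\right)^{2}}{9} = \frac{4 \cdot 784}{9} = \frac{1}{9} \cdot 3136 = \frac{3136}{9}$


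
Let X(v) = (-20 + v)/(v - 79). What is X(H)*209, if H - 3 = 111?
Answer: 19646/35 ≈ 561.31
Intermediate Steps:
H = 114 (H = 3 + 111 = 114)
X(v) = (-20 + v)/(-79 + v)
X(H)*209 = ((-20 + 114)/(-79 + 114))*209 = (94/35)*209 = 19646/35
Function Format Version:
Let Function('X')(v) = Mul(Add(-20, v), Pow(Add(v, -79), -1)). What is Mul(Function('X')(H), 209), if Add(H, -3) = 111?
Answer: Rational(19646, 35) ≈ 561.31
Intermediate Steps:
H = 114 (H = Add(3, 111) = 114)
Function('X')(v) = Mul(Pow(Add(-79, v), -1), Add(-20, v)) (Function('X')(v) = Mul(Add(-20, v), Pow(Add(-79, v), -1)) = Mul(Pow(Add(-79, v), -1), Add(-20, v)))
Mul(Function('X')(H), 209) = Mul(Mul(Pow(Add(-79, 114), -1), Add(-20, 114)), 209) = Mul(Mul(Pow(35, -1), 94), 209) = Mul(Mul(Rational(1, 35), 94), 209) = Mul(Rational(94, 35), 209) = Rational(19646, 35)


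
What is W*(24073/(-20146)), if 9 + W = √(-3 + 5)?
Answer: 30951/2878 - 3439*√2/2878 ≈ 9.0645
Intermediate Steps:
W = -9 + √2 (W = -9 + √(-3 + 5) = -9 + √2 ≈ -7.5858)
W*(24073/(-20146)) = (-9 + √2)*(24073/(-20146)) = (-9 + √2)*(24073*(-1/20146)) = (-9 + √2)*(-3439/2878) = 30951/2878 - 3439*√2/2878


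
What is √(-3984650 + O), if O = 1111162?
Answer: 4*I*√179593 ≈ 1695.1*I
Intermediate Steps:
√(-3984650 + O) = √(-3984650 + 1111162) = √(-2873488) = 4*I*√179593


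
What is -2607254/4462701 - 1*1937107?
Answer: -8644731953261/4462701 ≈ -1.9371e+6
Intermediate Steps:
-2607254/4462701 - 1*1937107 = -2607254*1/4462701 - 1937107 = -2607254/4462701 - 1937107 = -8644731953261/4462701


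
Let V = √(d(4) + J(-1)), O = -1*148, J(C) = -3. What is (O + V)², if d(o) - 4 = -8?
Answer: (148 - I*√7)² ≈ 21897.0 - 783.14*I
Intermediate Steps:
O = -148
d(o) = -4 (d(o) = 4 - 8 = -4)
V = I*√7 (V = √(-4 - 3) = √(-7) = I*√7 ≈ 2.6458*I)
(O + V)² = (-148 + I*√7)²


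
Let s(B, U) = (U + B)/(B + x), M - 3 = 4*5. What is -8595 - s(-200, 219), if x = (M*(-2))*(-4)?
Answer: -137501/16 ≈ -8593.8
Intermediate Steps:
M = 23 (M = 3 + 4*5 = 3 + 20 = 23)
x = 184 (x = (23*(-2))*(-4) = -46*(-4) = 184)
s(B, U) = (B + U)/(184 + B) (s(B, U) = (U + B)/(B + 184) = (B + U)/(184 + B))
-8595 - s(-200, 219) = -8595 - (-200 + 219)/(184 - 200) = -8595 - 19/(-16) = -8595 - (-1)*19/16 = -8595 - 1*(-19/16) = -8595 + 19/16 = -137501/16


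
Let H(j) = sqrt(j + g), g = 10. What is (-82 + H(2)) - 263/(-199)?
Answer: -16055/199 + 2*sqrt(3) ≈ -77.214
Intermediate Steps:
H(j) = sqrt(10 + j) (H(j) = sqrt(j + 10) = sqrt(10 + j))
(-82 + H(2)) - 263/(-199) = (-82 + sqrt(10 + 2)) - 263/(-199) = (-82 + sqrt(12)) - 263*(-1/199) = (-82 + 2*sqrt(3)) + 263/199 = -16055/199 + 2*sqrt(3)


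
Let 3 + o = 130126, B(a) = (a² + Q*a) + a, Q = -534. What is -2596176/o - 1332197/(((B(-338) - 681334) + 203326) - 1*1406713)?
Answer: -565058419231/29562514247 ≈ -19.114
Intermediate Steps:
B(a) = a² - 533*a (B(a) = (a² - 534*a) + a = a² - 533*a)
o = 130123 (o = -3 + 130126 = 130123)
-2596176/o - 1332197/(((B(-338) - 681334) + 203326) - 1*1406713) = -2596176/130123 - 1332197/(((-338*(-533 - 338) - 681334) + 203326) - 1*1406713) = -2596176*1/130123 - 1332197/(((-338*(-871) - 681334) + 203326) - 1406713) = -2596176/130123 - 1332197/(((294398 - 681334) + 203326) - 1406713) = -2596176/130123 - 1332197/((-386936 + 203326) - 1406713) = -2596176/130123 - 1332197/(-183610 - 1406713) = -2596176/130123 - 1332197/(-1590323) = -2596176/130123 - 1332197*(-1/1590323) = -2596176/130123 + 1332197/1590323 = -565058419231/29562514247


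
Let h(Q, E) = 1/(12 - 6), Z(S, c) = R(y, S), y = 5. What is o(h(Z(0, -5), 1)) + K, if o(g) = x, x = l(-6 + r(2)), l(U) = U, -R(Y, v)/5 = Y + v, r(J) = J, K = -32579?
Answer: -32583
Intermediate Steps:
R(Y, v) = -5*Y - 5*v (R(Y, v) = -5*(Y + v) = -5*Y - 5*v)
Z(S, c) = -25 - 5*S (Z(S, c) = -5*5 - 5*S = -25 - 5*S)
h(Q, E) = ⅙ (h(Q, E) = 1/6 = ⅙)
x = -4 (x = -6 + 2 = -4)
o(g) = -4
o(h(Z(0, -5), 1)) + K = -4 - 32579 = -32583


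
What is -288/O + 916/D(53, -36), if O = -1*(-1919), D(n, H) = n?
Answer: 1742540/101707 ≈ 17.133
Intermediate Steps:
O = 1919
-288/O + 916/D(53, -36) = -288/1919 + 916/53 = 1742540/101707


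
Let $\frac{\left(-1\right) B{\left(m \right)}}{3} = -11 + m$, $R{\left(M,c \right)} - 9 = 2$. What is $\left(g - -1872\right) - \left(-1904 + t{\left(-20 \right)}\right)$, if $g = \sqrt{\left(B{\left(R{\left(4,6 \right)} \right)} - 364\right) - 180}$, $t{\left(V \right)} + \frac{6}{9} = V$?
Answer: $\frac{11390}{3} + 4 i \sqrt{34} \approx 3796.7 + 23.324 i$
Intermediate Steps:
$R{\left(M,c \right)} = 11$ ($R{\left(M,c \right)} = 9 + 2 = 11$)
$t{\left(V \right)} = - \frac{2}{3} + V$
$B{\left(m \right)} = 33 - 3 m$ ($B{\left(m \right)} = - 3 \left(-11 + m\right) = 33 - 3 m$)
$g = 4 i \sqrt{34}$ ($g = \sqrt{\left(\left(33 - 33\right) - 364\right) - 180} = \sqrt{\left(0 - 364\right) - 180} = \sqrt{-364 - 180} = \sqrt{-544} = 4 i \sqrt{34} \approx 23.324 i$)
$\left(g - -1872\right) - \left(-1904 + t{\left(-20 \right)}\right) = \left(4 i \sqrt{34} - -1872\right) - \left(-1904 - \frac{62}{3}\right) = \left(4 i \sqrt{34} + 1872\right) - \left(-1904 - \frac{62}{3}\right) = \left(1872 + 4 i \sqrt{34}\right) - - \frac{5774}{3} = \left(1872 + 4 i \sqrt{34}\right) + \frac{5774}{3} = \frac{11390}{3} + 4 i \sqrt{34}$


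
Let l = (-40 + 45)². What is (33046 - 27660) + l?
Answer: 5411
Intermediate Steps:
l = 25 (l = 5² = 25)
(33046 - 27660) + l = (33046 - 27660) + 25 = 5386 + 25 = 5411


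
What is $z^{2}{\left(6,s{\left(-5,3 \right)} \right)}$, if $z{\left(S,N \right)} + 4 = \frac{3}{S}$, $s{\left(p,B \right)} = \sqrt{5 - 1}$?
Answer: $\frac{49}{4} \approx 12.25$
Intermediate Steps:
$s{\left(p,B \right)} = 2$ ($s{\left(p,B \right)} = \sqrt{4} = 2$)
$z{\left(S,N \right)} = -4 + \frac{3}{S}$
$z^{2}{\left(6,s{\left(-5,3 \right)} \right)} = \left(-4 + \frac{3}{6}\right)^{2} = \left(-4 + 3 \cdot \frac{1}{6}\right)^{2} = \left(-4 + \frac{1}{2}\right)^{2} = \left(- \frac{7}{2}\right)^{2} = \frac{49}{4}$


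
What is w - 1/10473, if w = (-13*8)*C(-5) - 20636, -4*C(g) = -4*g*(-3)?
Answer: -232458709/10473 ≈ -22196.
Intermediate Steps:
C(g) = -3*g (C(g) = -(-1)*g*(-3) = -(-1)*(-3*g) = -3*g)
w = -22196 (w = (-13*8)*(-3*(-5)) - 20636 = -104*15 - 20636 = -1560 - 20636 = -22196)
w - 1/10473 = -22196 - 1/10473 = -232458709/10473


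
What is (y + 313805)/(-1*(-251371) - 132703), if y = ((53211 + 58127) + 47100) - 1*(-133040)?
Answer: 201761/39556 ≈ 5.1006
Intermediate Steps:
y = 291478 (y = (111338 + 47100) + 133040 = 158438 + 133040 = 291478)
(y + 313805)/(-1*(-251371) - 132703) = (291478 + 313805)/(-1*(-251371) - 132703) = 605283/(251371 - 132703) = 605283/118668 = 605283*(1/118668) = 201761/39556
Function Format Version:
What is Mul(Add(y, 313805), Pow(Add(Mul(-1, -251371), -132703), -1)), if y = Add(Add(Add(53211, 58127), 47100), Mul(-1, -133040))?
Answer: Rational(201761, 39556) ≈ 5.1006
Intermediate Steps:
y = 291478 (y = Add(Add(111338, 47100), 133040) = Add(158438, 133040) = 291478)
Mul(Add(y, 313805), Pow(Add(Mul(-1, -251371), -132703), -1)) = Mul(Add(291478, 313805), Pow(Add(Mul(-1, -251371), -132703), -1)) = Mul(605283, Pow(Add(251371, -132703), -1)) = Mul(605283, Pow(118668, -1)) = Mul(605283, Rational(1, 118668)) = Rational(201761, 39556)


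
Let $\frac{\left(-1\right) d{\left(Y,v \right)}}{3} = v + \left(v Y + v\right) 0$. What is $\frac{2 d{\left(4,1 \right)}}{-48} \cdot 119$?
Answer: $\frac{119}{8} \approx 14.875$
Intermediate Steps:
$d{\left(Y,v \right)} = - 3 v$ ($d{\left(Y,v \right)} = - 3 \left(v + \left(v Y + v\right) 0\right) = - 3 \left(v + \left(Y v + v\right) 0\right) = - 3 \left(v + \left(v + Y v\right) 0\right) = - 3 \left(v + 0\right) = - 3 v$)
$\frac{2 d{\left(4,1 \right)}}{-48} \cdot 119 = \frac{2 \left(\left(-3\right) 1\right)}{-48} \cdot 119 = 2 \left(-3\right) \left(- \frac{1}{48}\right) 119 = \left(-6\right) \left(- \frac{1}{48}\right) 119 = \frac{1}{8} \cdot 119 = \frac{119}{8}$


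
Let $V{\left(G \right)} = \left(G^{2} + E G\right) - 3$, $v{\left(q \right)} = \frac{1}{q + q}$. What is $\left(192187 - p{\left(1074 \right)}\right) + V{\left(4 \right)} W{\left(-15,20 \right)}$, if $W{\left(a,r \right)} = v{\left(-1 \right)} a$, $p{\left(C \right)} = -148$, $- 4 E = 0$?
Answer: $\frac{384865}{2} \approx 1.9243 \cdot 10^{5}$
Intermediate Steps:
$E = 0$ ($E = \left(- \frac{1}{4}\right) 0 = 0$)
$v{\left(q \right)} = \frac{1}{2 q}$
$W{\left(a,r \right)} = - \frac{a}{2}$ ($W{\left(a,r \right)} = \frac{1}{2 \left(-1\right)} a = \frac{1}{2} \left(-1\right) a = - \frac{a}{2}$)
$V{\left(G \right)} = -3 + G^{2}$ ($V{\left(G \right)} = \left(G^{2} + 0 G\right) - 3 = \left(G^{2} + 0\right) - 3 = G^{2} - 3 = -3 + G^{2}$)
$\left(192187 - p{\left(1074 \right)}\right) + V{\left(4 \right)} W{\left(-15,20 \right)} = \left(192187 - -148\right) + \left(-3 + 4^{2}\right) \left(\left(- \frac{1}{2}\right) \left(-15\right)\right) = \left(192187 + 148\right) + \left(-3 + 16\right) \frac{15}{2} = 192335 + 13 \cdot \frac{15}{2} = 192335 + \frac{195}{2} = \frac{384865}{2}$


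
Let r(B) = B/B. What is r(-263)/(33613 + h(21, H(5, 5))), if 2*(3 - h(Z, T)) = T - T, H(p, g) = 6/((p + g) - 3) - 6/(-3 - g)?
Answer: 1/33616 ≈ 2.9748e-5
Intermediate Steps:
H(p, g) = -6/(-3 - g) + 6/(-3 + g + p) (H(p, g) = 6/((g + p) - 3) - 6/(-3 - g) = 6/(-3 + g + p) - 6/(-3 - g) = -6/(-3 - g) + 6/(-3 + g + p))
h(Z, T) = 3 (h(Z, T) = 3 - (T - T)/2 = 3 - 1/2*0 = 3 + 0 = 3)
r(B) = 1
r(-263)/(33613 + h(21, H(5, 5))) = 1/(33613 + 3) = 1/33616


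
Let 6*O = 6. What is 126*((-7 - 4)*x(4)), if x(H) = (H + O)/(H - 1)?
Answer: -2310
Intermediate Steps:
O = 1 (O = (⅙)*6 = 1)
x(H) = (1 + H)/(-1 + H) (x(H) = (H + 1)/(H - 1) = (1 + H)/(-1 + H))
126*((-7 - 4)*x(4)) = 126*((-7 - 4)*((1 + 4)/(-1 + 4))) = 126*(-11*5/3) = 126*(-55/3) = -2310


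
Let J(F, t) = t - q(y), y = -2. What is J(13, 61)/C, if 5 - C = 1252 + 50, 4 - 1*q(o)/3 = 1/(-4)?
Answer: -193/5188 ≈ -0.037201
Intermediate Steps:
q(o) = 51/4 (q(o) = 12 - 3/(-4) = 12 - 3*(-¼) = 12 + ¾ = 51/4)
J(F, t) = -51/4 + t (J(F, t) = t - 1*51/4 = t - 51/4 = -51/4 + t)
C = -1297 (C = 5 - (1252 + 50) = 5 - 1*1302 = 5 - 1302 = -1297)
J(13, 61)/C = (-51/4 + 61)/(-1297) = (193/4)*(-1/1297) = -193/5188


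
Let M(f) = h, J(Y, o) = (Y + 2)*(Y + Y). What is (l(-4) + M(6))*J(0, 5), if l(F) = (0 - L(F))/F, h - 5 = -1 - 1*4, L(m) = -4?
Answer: 0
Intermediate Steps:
J(Y, o) = 2*Y*(2 + Y) (J(Y, o) = (2 + Y)*(2*Y) = 2*Y*(2 + Y))
h = 0 (h = 5 + (-1 - 1*4) = 5 + (-1 - 4) = 5 - 5 = 0)
M(f) = 0
l(F) = 4/F (l(F) = (0 - 1*(-4))/F = (0 + 4)/F = 4/F)
(l(-4) + M(6))*J(0, 5) = (4/(-4) + 0)*(2*0*(2 + 0)) = (4*(-1/4) + 0)*(2*0*2) = (-1 + 0)*0 = -1*0 = 0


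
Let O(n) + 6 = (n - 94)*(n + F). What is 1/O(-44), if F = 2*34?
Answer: -1/3318 ≈ -0.00030139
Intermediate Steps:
F = 68
O(n) = -6 + (-94 + n)*(68 + n) (O(n) = -6 + (n - 94)*(n + 68) = -6 + (-94 + n)*(68 + n))
1/O(-44) = 1/(-6398 + (-44)² - 26*(-44)) = 1/(-6398 + 1936 + 1144) = 1/(-3318) = -1/3318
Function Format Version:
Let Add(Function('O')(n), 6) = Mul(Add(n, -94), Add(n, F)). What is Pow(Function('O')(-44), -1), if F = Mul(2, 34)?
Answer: Rational(-1, 3318) ≈ -0.00030139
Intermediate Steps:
F = 68
Function('O')(n) = Add(-6, Mul(Add(-94, n), Add(68, n))) (Function('O')(n) = Add(-6, Mul(Add(n, -94), Add(n, 68))) = Add(-6, Mul(Add(-94, n), Add(68, n))))
Pow(Function('O')(-44), -1) = Pow(Add(-6398, Pow(-44, 2), Mul(-26, -44)), -1) = Pow(Add(-6398, 1936, 1144), -1) = Pow(-3318, -1) = Rational(-1, 3318)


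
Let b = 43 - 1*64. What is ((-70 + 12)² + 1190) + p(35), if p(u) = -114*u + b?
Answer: 543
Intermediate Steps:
b = -21 (b = 43 - 64 = -21)
p(u) = -21 - 114*u (p(u) = -114*u - 21 = -21 - 114*u)
((-70 + 12)² + 1190) + p(35) = ((-70 + 12)² + 1190) + (-21 - 114*35) = ((-58)² + 1190) + (-21 - 3990) = (3364 + 1190) - 4011 = 4554 - 4011 = 543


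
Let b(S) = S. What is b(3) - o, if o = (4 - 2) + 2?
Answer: -1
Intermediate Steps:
o = 4 (o = 2 + 2 = 4)
b(3) - o = 3 - 1*4 = 3 - 4 = -1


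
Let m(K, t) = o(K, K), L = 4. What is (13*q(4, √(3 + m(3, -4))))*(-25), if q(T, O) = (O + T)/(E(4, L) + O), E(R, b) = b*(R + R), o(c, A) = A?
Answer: -19825/509 - 4550*√6/509 ≈ -60.845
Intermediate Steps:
E(R, b) = 2*R*b (E(R, b) = b*(2*R) = 2*R*b)
m(K, t) = K
q(T, O) = (O + T)/(32 + O) (q(T, O) = (O + T)/(2*4*4 + O) = (O + T)/(32 + O))
(13*q(4, √(3 + m(3, -4))))*(-25) = (13*((√(3 + 3) + 4)/(32 + √(3 + 3))))*(-25) = (13*((√6 + 4)/(32 + √6)))*(-25) = (13*((4 + √6)/(32 + √6)))*(-25) = (13*(4 + √6)/(32 + √6))*(-25) = -325*(4 + √6)/(32 + √6)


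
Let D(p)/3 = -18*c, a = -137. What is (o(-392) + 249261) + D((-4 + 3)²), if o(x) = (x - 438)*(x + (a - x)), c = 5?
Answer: 362701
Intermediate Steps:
o(x) = 60006 - 137*x (o(x) = (x - 438)*(x + (-137 - x)) = (-438 + x)*(-137) = 60006 - 137*x)
D(p) = -270 (D(p) = 3*(-18*5) = 3*(-90) = -270)
(o(-392) + 249261) + D((-4 + 3)²) = ((60006 - 137*(-392)) + 249261) - 270 = ((60006 + 53704) + 249261) - 270 = (113710 + 249261) - 270 = 362971 - 270 = 362701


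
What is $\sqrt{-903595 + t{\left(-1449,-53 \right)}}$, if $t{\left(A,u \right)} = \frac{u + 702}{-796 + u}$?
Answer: $\frac{2 i \sqrt{162828182649}}{849} \approx 950.58 i$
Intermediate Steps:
$t{\left(A,u \right)} = \frac{702 + u}{-796 + u}$
$\sqrt{-903595 + t{\left(-1449,-53 \right)}} = \sqrt{-903595 + \frac{702 - 53}{-796 - 53}} = \sqrt{-903595 + \frac{1}{-849} \cdot 649} = \sqrt{-903595 - \frac{649}{849}} = \sqrt{- \frac{767152804}{849}} = \frac{2 i \sqrt{162828182649}}{849}$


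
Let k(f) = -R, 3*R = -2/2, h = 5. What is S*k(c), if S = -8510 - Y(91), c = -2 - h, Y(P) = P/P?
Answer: -2837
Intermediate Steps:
Y(P) = 1
R = -⅓ (R = (-2/2)/3 = (-2*½)/3 = (⅓)*(-1) = -⅓ ≈ -0.33333)
c = -7 (c = -2 - 1*5 = -2 - 5 = -7)
k(f) = ⅓ (k(f) = -1*(-⅓) = ⅓)
S = -8511 (S = -8510 - 1*1 = -8510 - 1 = -8511)
S*k(c) = -8511*⅓ = -2837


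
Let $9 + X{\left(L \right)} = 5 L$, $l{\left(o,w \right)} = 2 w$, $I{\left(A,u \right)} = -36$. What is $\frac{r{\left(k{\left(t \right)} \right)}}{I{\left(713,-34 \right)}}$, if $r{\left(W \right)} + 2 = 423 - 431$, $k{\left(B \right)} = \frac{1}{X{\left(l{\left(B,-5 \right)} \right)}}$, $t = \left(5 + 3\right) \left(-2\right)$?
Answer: $\frac{5}{18} \approx 0.27778$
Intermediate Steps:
$t = -16$ ($t = 8 \left(-2\right) = -16$)
$X{\left(L \right)} = -9 + 5 L$
$k{\left(B \right)} = - \frac{1}{59}$ ($k{\left(B \right)} = \frac{1}{-9 + 5 \cdot 2 \left(-5\right)} = \frac{1}{-9 + 5 \left(-10\right)} = \frac{1}{-9 - 50} = \frac{1}{-59} = - \frac{1}{59}$)
$r{\left(W \right)} = -10$ ($r{\left(W \right)} = -2 + \left(423 - 431\right) = -2 - 8 = -10$)
$\frac{r{\left(k{\left(t \right)} \right)}}{I{\left(713,-34 \right)}} = - \frac{10}{-36} = \left(-10\right) \left(- \frac{1}{36}\right) = \frac{5}{18}$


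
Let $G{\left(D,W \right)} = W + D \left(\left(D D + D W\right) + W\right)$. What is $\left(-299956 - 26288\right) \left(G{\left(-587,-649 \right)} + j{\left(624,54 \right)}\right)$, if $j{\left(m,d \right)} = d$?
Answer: $138819078303504$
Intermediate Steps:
$G{\left(D,W \right)} = W + D \left(W + D^{2} + D W\right)$ ($G{\left(D,W \right)} = W + D \left(\left(D^{2} + D W\right) + W\right) = W + D \left(W + D^{2} + D W\right)$)
$\left(-299956 - 26288\right) \left(G{\left(-587,-649 \right)} + j{\left(624,54 \right)}\right) = \left(-299956 - 26288\right) \left(\left(-649 + \left(-587\right)^{3} - -380963 - 649 \left(-587\right)^{2}\right) + 54\right) = - 326244 \left(\left(-649 - 202262003 + 380963 - 223625281\right) + 54\right) = - 326244 \left(-425506970 + 54\right) = \left(-326244\right) \left(-425506916\right) = 138819078303504$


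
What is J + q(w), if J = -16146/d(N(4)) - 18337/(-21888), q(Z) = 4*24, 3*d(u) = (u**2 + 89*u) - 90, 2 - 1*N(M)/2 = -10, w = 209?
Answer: 1715233/21888 ≈ 78.364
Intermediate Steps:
N(M) = 24 (N(M) = 4 - 2*(-10) = 4 + 20 = 24)
d(u) = -30 + u**2/3 + 89*u/3 (d(u) = ((u**2 + 89*u) - 90)/3 = (-90 + u**2 + 89*u)/3 = -30 + u**2/3 + 89*u/3)
q(Z) = 96
J = -386015/21888 (J = -16146/(-30 + (1/3)*24**2 + (89/3)*24) - 18337/(-21888) = -16146/(-30 + (1/3)*576 + 712) - 18337*(-1/21888) = -16146/(-30 + 192 + 712) + 18337/21888 = -16146/874 + 18337/21888 = -16146*1/874 + 18337/21888 = -351/19 + 18337/21888 = -386015/21888 ≈ -17.636)
J + q(w) = -386015/21888 + 96 = 1715233/21888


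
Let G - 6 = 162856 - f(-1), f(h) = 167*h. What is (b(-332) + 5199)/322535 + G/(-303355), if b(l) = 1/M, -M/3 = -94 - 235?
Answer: -10068469032067/19314130212195 ≈ -0.52130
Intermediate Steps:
M = 987 (M = -3*(-94 - 235) = -3*(-329) = 987)
b(l) = 1/987
G = 163029 (G = 6 + (162856 - 167*(-1)) = 6 + (162856 - 1*(-167)) = 6 + (162856 + 167) = 6 + 163023 = 163029)
(b(-332) + 5199)/322535 + G/(-303355) = (1/987 + 5199)/322535 + 163029/(-303355) = (5131414/987)*(1/322535) + 163029*(-1/303355) = 5131414/318342045 - 163029/303355 = -10068469032067/19314130212195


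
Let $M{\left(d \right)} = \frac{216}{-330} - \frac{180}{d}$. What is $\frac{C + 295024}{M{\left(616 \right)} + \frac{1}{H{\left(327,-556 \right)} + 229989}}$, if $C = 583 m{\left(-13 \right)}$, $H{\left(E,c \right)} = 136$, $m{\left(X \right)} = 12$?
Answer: $- \frac{1529051755000}{4793153} \approx -3.1901 \cdot 10^{5}$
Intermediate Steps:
$M{\left(d \right)} = - \frac{36}{55} - \frac{180}{d}$ ($M{\left(d \right)} = 216 \left(- \frac{1}{330}\right) - \frac{180}{d} = - \frac{36}{55} - \frac{180}{d}$)
$C = 6996$ ($C = 583 \cdot 12 = 6996$)
$\frac{C + 295024}{M{\left(616 \right)} + \frac{1}{H{\left(327,-556 \right)} + 229989}} = \frac{6996 + 295024}{\left(- \frac{36}{55} - \frac{180}{616}\right) + \frac{1}{136 + 229989}} = \frac{302020}{\left(- \frac{36}{55} - \frac{45}{154}\right) + \frac{1}{230125}} = \frac{302020}{- \frac{729}{770} + \frac{1}{230125}} = \frac{302020}{- \frac{4793153}{5062750}} = 302020 \left(- \frac{5062750}{4793153}\right) = - \frac{1529051755000}{4793153}$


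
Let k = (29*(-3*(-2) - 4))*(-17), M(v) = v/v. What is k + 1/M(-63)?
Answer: -985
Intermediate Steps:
M(v) = 1
k = -986 (k = (29*(6 - 4))*(-17) = (29*2)*(-17) = 58*(-17) = -986)
k + 1/M(-63) = -986 + 1/1 = -986 + 1 = -985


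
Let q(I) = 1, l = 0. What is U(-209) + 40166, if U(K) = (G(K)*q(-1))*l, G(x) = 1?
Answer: 40166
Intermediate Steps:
U(K) = 0 (U(K) = (1*1)*0 = 1*0 = 0)
U(-209) + 40166 = 0 + 40166 = 40166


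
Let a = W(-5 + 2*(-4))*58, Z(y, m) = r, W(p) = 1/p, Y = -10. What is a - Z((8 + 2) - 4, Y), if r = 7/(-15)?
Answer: -779/195 ≈ -3.9949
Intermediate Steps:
r = -7/15 (r = 7*(-1/15) = -7/15 ≈ -0.46667)
Z(y, m) = -7/15
a = -58/13 (a = 58/(-5 + 2*(-4)) = 58/(-5 - 8) = 58/(-13) = -1/13*58 = -58/13 ≈ -4.4615)
a - Z((8 + 2) - 4, Y) = -58/13 - 1*(-7/15) = -58/13 + 7/15 = -779/195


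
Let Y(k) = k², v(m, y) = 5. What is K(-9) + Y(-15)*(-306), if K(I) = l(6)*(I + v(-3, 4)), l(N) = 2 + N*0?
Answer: -68858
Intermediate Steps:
l(N) = 2 (l(N) = 2 + 0 = 2)
K(I) = 10 + 2*I (K(I) = 2*(I + 5) = 2*(5 + I) = 10 + 2*I)
K(-9) + Y(-15)*(-306) = (10 + 2*(-9)) + (-15)²*(-306) = (10 - 18) + 225*(-306) = -8 - 68850 = -68858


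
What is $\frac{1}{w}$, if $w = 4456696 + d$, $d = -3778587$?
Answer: $\frac{1}{678109} \approx 1.4747 \cdot 10^{-6}$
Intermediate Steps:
$w = 678109$ ($w = 4456696 - 3778587 = 678109$)
$\frac{1}{w} = \frac{1}{678109}$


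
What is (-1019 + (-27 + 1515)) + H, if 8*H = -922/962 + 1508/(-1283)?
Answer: 2314128685/4936984 ≈ 468.73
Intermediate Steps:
H = -1316811/4936984 (H = (-922/962 + 1508/(-1283))/8 = (-922*1/962 + 1508*(-1/1283))/8 = (-461/481 - 1508/1283)/8 = (1/8)*(-1316811/617123) = -1316811/4936984 ≈ -0.26672)
(-1019 + (-27 + 1515)) + H = (-1019 + (-27 + 1515)) - 1316811/4936984 = (-1019 + 1488) - 1316811/4936984 = 469 - 1316811/4936984 = 2314128685/4936984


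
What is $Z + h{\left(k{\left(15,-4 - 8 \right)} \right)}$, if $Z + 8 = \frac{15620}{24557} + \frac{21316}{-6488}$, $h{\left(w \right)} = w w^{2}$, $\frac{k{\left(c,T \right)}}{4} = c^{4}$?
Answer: $\frac{330751058518968325819755}{39831454} \approx 8.3038 \cdot 10^{15}$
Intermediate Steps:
$k{\left(c,T \right)} = 4 c^{4}$
$h{\left(w \right)} = w^{3}$
$Z = - \frac{424180245}{39831454}$ ($Z = -8 + \left(\frac{15620}{24557} + \frac{21316}{-6488}\right) = -8 + \left(15620 \cdot \frac{1}{24557} + 21316 \left(- \frac{1}{6488}\right)\right) = -8 + \left(\frac{15620}{24557} - \frac{5329}{1622}\right) = -8 - \frac{105528613}{39831454} = - \frac{424180245}{39831454} \approx -10.649$)
$Z + h{\left(k{\left(15,-4 - 8 \right)} \right)} = - \frac{424180245}{39831454} + \left(4 \cdot 15^{4}\right)^{3} = - \frac{424180245}{39831454} + \left(4 \cdot 50625\right)^{3} = - \frac{424180245}{39831454} + 202500^{3} = - \frac{424180245}{39831454} + 8303765625000000 = \frac{330751058518968325819755}{39831454}$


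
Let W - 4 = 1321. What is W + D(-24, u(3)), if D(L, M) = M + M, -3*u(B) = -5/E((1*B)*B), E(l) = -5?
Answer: 3973/3 ≈ 1324.3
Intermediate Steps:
W = 1325 (W = 4 + 1321 = 1325)
u(B) = -⅓ (u(B) = -(-5)/(3*(-5)) = -(-5)*(-1)/(3*5) = -⅓*1 = -⅓)
D(L, M) = 2*M
W + D(-24, u(3)) = 1325 + 2*(-⅓) = 1325 - ⅔ = 3973/3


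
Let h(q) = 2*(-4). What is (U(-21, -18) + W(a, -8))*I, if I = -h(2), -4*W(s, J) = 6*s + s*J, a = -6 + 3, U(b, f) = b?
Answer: -180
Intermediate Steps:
h(q) = -8
a = -3
W(s, J) = -3*s/2 - J*s/4 (W(s, J) = -(6*s + s*J)/4 = -(6*s + J*s)/4 = -3*s/2 - J*s/4)
I = 8 (I = -1*(-8) = 8)
(U(-21, -18) + W(a, -8))*I = (-21 - ¼*(-3)*(6 - 8))*8 = (-21 - ¼*(-3)*(-2))*8 = (-21 - 3/2)*8 = -45/2*8 = -180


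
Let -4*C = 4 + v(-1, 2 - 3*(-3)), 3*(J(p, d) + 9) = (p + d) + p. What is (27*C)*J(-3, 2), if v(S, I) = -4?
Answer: 0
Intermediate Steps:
J(p, d) = -9 + d/3 + 2*p/3 (J(p, d) = -9 + ((p + d) + p)/3 = -9 + ((d + p) + p)/3 = -9 + (d + 2*p)/3 = -9 + (d/3 + 2*p/3) = -9 + d/3 + 2*p/3)
C = 0 (C = -(4 - 4)/4 = -¼*0 = 0)
(27*C)*J(-3, 2) = (27*0)*(-9 + (⅓)*2 + (⅔)*(-3)) = 0*(-9 + ⅔ - 2) = 0*(-31/3) = 0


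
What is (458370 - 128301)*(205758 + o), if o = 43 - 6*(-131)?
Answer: 68187964503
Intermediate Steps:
o = 829 (o = 43 + 786 = 829)
(458370 - 128301)*(205758 + o) = (458370 - 128301)*(205758 + 829) = 330069*206587 = 68187964503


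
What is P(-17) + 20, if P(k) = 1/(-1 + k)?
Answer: 359/18 ≈ 19.944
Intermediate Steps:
P(-17) + 20 = 1/(-1 - 17) + 20 = 1/(-18) + 20 = -1/18 + 20 = 359/18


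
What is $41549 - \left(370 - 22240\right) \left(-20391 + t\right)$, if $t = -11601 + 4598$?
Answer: $-599065231$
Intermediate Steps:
$t = -7003$
$41549 - \left(370 - 22240\right) \left(-20391 + t\right) = 41549 - \left(370 - 22240\right) \left(-20391 - 7003\right) = 41549 - \left(-21870\right) \left(-27394\right) = 41549 - 599106780 = -599065231$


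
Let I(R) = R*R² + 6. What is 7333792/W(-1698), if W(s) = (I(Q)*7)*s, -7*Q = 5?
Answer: -179677904/1641117 ≈ -109.49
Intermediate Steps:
Q = -5/7 (Q = -⅐*5 = -5/7 ≈ -0.71429)
I(R) = 6 + R³ (I(R) = R³ + 6 = 6 + R³)
W(s) = 1933*s/49 (W(s) = ((6 + (-5/7)³)*7)*s = ((6 - 125/343)*7)*s = ((1933/343)*7)*s = 1933*s/49)
7333792/W(-1698) = 7333792/(((1933/49)*(-1698))) = 7333792/(-3282234/49) = 7333792*(-49/3282234) = -179677904/1641117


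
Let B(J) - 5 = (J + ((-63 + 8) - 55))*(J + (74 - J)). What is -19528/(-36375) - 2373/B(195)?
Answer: 7322177/45796125 ≈ 0.15989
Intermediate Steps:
B(J) = -8135 + 74*J (B(J) = 5 + (J + ((-63 + 8) - 55))*(J + (74 - J)) = 5 + (J + (-55 - 55))*74 = 5 + (J - 110)*74 = 5 + (-110 + J)*74 = 5 + (-8140 + 74*J) = -8135 + 74*J)
-19528/(-36375) - 2373/B(195) = -19528/(-36375) - 2373/(-8135 + 74*195) = -19528*(-1/36375) - 2373/(-8135 + 14430) = 19528/36375 - 2373/6295 = 7322177/45796125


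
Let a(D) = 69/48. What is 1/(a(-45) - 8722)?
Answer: -16/139529 ≈ -0.00011467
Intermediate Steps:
a(D) = 23/16 (a(D) = 69*(1/48) = 23/16)
1/(a(-45) - 8722) = 1/(23/16 - 8722) = 1/(-139529/16) = -16/139529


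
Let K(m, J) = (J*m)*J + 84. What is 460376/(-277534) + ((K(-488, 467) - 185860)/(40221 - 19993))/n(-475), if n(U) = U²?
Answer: -20487676754318/12179319401875 ≈ -1.6822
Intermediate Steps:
K(m, J) = 84 + m*J² (K(m, J) = m*J² + 84 = 84 + m*J²)
460376/(-277534) + ((K(-488, 467) - 185860)/(40221 - 19993))/n(-475) = 460376/(-277534) + (((84 - 488*467²) - 185860)/(40221 - 19993))/((-475)²) = 460376*(-1/277534) + (((84 - 488*218089) - 185860)/20228)/225625 = -230188/138767 + (((84 - 106427432) - 185860)*(1/20228))*(1/225625) = -230188/138767 + ((-106427348 - 185860)*(1/20228))*(1/225625) = -230188/138767 - 106613208*1/20228*(1/225625) = -230188/138767 - 2050254/389*1/225625 = -230188/138767 - 2050254/87768125 = -20487676754318/12179319401875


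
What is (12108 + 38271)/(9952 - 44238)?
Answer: -7197/4898 ≈ -1.4694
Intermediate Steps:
(12108 + 38271)/(9952 - 44238) = 50379/(-34286) = 50379*(-1/34286) = -7197/4898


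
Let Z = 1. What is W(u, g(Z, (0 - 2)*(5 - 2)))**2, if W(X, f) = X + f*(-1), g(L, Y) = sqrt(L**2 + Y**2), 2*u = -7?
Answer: 197/4 + 7*sqrt(37) ≈ 91.829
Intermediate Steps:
u = -7/2 (u = (1/2)*(-7) = -7/2 ≈ -3.5000)
W(X, f) = X - f
W(u, g(Z, (0 - 2)*(5 - 2)))**2 = (-7/2 - sqrt(1**2 + ((0 - 2)*(5 - 2))**2))**2 = (-7/2 - sqrt(1 + (-2*3)**2))**2 = (-7/2 - sqrt(1 + (-6)**2))**2 = (-7/2 - sqrt(1 + 36))**2 = (-7/2 - sqrt(37))**2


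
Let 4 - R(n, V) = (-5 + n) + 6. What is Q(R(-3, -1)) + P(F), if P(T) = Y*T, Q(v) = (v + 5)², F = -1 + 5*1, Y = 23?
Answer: 213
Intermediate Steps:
R(n, V) = 3 - n (R(n, V) = 4 - ((-5 + n) + 6) = 4 - (1 + n) = 4 + (-1 - n) = 3 - n)
F = 4 (F = -1 + 5 = 4)
Q(v) = (5 + v)²
P(T) = 23*T
Q(R(-3, -1)) + P(F) = (5 + (3 - 1*(-3)))² + 23*4 = (5 + (3 + 3))² + 92 = (5 + 6)² + 92 = 11² + 92 = 121 + 92 = 213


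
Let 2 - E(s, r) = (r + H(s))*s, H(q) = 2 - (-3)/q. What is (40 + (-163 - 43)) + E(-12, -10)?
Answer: -263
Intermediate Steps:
H(q) = 2 + 3/q
E(s, r) = 2 - s*(2 + r + 3/s) (E(s, r) = 2 - (r + (2 + 3/s))*s = 2 - (2 + r + 3/s)*s = 2 - s*(2 + r + 3/s))
(40 + (-163 - 43)) + E(-12, -10) = (40 + (-163 - 43)) + (-1 - 2*(-12) - 1*(-10)*(-12)) = (40 - 206) + (-1 + 24 - 120) = -166 - 97 = -263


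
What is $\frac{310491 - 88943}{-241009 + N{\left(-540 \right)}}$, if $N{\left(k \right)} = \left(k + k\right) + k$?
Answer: $- \frac{221548}{242629} \approx -0.91311$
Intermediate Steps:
$N{\left(k \right)} = 3 k$ ($N{\left(k \right)} = 2 k + k = 3 k$)
$\frac{310491 - 88943}{-241009 + N{\left(-540 \right)}} = \frac{310491 - 88943}{-241009 + 3 \left(-540\right)} = \frac{221548}{-241009 - 1620} = \frac{221548}{-242629} = 221548 \left(- \frac{1}{242629}\right) = - \frac{221548}{242629}$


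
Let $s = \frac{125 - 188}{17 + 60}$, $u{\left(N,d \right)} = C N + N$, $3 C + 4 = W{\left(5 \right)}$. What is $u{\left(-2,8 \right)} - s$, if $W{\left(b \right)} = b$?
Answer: $- \frac{61}{33} \approx -1.8485$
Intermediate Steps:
$C = \frac{1}{3}$ ($C = - \frac{4}{3} + \frac{1}{3} \cdot 5 = - \frac{4}{3} + \frac{5}{3} = \frac{1}{3} \approx 0.33333$)
$u{\left(N,d \right)} = \frac{4 N}{3}$ ($u{\left(N,d \right)} = \frac{N}{3} + N = \frac{4 N}{3}$)
$s = - \frac{9}{11}$ ($s = - \frac{63}{77} = \left(-63\right) \frac{1}{77} = - \frac{9}{11} \approx -0.81818$)
$u{\left(-2,8 \right)} - s = \frac{4}{3} \left(-2\right) - - \frac{9}{11} = - \frac{8}{3} + \frac{9}{11} = - \frac{61}{33}$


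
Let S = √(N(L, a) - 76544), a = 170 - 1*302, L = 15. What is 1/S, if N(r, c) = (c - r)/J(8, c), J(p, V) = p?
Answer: -2*I*√1224998/612499 ≈ -0.003614*I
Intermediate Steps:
a = -132 (a = 170 - 302 = -132)
N(r, c) = -r/8 + c/8 (N(r, c) = (c - r)/8 = (c - r)*(⅛) = -r/8 + c/8)
S = I*√1224998/4 (S = √((-⅛*15 + (⅛)*(-132)) - 76544) = √((-15/8 - 33/2) - 76544) = √(-147/8 - 76544) = √(-612499/8) = I*√1224998/4 ≈ 276.7*I)
1/S = 1/(I*√1224998/4) = -2*I*√1224998/612499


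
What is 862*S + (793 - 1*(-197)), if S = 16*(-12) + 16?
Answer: -150722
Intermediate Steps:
S = -176 (S = -192 + 16 = -176)
862*S + (793 - 1*(-197)) = 862*(-176) + (793 - 1*(-197)) = -151712 + (793 + 197) = -151712 + 990 = -150722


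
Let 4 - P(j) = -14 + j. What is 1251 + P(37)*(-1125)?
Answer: 22626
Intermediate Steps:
P(j) = 18 - j (P(j) = 4 - (-14 + j) = 4 + (14 - j) = 18 - j)
1251 + P(37)*(-1125) = 1251 + (18 - 1*37)*(-1125) = 1251 + (18 - 37)*(-1125) = 1251 - 19*(-1125) = 1251 + 21375 = 22626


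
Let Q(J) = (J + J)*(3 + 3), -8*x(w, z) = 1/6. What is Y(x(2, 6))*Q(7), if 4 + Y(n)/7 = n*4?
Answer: -2401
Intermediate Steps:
x(w, z) = -1/48 (x(w, z) = -⅛/6 = -⅛*⅙ = -1/48)
Q(J) = 12*J (Q(J) = (2*J)*6 = 12*J)
Y(n) = -28 + 28*n (Y(n) = -28 + 7*(n*4) = -28 + 7*(4*n) = -28 + 28*n)
Y(x(2, 6))*Q(7) = (-28 + 28*(-1/48))*(12*7) = (-28 - 7/12)*84 = -343/12*84 = -2401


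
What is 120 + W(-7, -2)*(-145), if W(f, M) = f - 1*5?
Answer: 1860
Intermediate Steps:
W(f, M) = -5 + f (W(f, M) = f - 5 = -5 + f)
120 + W(-7, -2)*(-145) = 120 + (-5 - 7)*(-145) = 120 - 12*(-145) = 120 + 1740 = 1860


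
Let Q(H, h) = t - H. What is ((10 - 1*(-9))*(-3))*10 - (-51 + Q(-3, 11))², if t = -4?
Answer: -3274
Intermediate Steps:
Q(H, h) = -4 - H
((10 - 1*(-9))*(-3))*10 - (-51 + Q(-3, 11))² = ((10 - 1*(-9))*(-3))*10 - (-51 + (-4 - 1*(-3)))² = ((10 + 9)*(-3))*10 - (-51 + (-4 + 3))² = (19*(-3))*10 - (-51 - 1)² = -57*10 - 1*(-52)² = -570 - 1*2704 = -570 - 2704 = -3274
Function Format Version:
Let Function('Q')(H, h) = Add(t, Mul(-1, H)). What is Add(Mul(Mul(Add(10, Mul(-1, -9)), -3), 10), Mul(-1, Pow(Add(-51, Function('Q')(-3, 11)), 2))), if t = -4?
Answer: -3274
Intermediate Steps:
Function('Q')(H, h) = Add(-4, Mul(-1, H))
Add(Mul(Mul(Add(10, Mul(-1, -9)), -3), 10), Mul(-1, Pow(Add(-51, Function('Q')(-3, 11)), 2))) = Add(Mul(Mul(Add(10, Mul(-1, -9)), -3), 10), Mul(-1, Pow(Add(-51, Add(-4, Mul(-1, -3))), 2))) = Add(Mul(Mul(Add(10, 9), -3), 10), Mul(-1, Pow(Add(-51, Add(-4, 3)), 2))) = Add(Mul(Mul(19, -3), 10), Mul(-1, Pow(Add(-51, -1), 2))) = Add(Mul(-57, 10), Mul(-1, Pow(-52, 2))) = Add(-570, Mul(-1, 2704)) = Add(-570, -2704) = -3274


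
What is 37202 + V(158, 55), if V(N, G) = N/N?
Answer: 37203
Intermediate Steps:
V(N, G) = 1
37202 + V(158, 55) = 37202 + 1 = 37203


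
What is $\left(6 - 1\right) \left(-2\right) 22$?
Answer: $-220$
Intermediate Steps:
$\left(6 - 1\right) \left(-2\right) 22 = 5 \left(-2\right) 22 = \left(-10\right) 22 = -220$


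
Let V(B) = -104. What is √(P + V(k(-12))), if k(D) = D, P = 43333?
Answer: √43229 ≈ 207.92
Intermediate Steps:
√(P + V(k(-12))) = √(43333 - 104) = √43229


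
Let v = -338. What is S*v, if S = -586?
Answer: 198068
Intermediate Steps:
S*v = -586*(-338) = 198068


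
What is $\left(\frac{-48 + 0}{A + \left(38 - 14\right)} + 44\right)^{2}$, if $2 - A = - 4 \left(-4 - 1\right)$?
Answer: $1296$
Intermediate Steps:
$A = -18$ ($A = 2 - - 4 \left(-4 - 1\right) = 2 - \left(-4\right) \left(-5\right) = 2 - 20 = -18$)
$\left(\frac{-48 + 0}{A + \left(38 - 14\right)} + 44\right)^{2} = \left(\frac{-48 + 0}{-18 + \left(38 - 14\right)} + 44\right)^{2} = \left(- \frac{48}{-18 + 24} + 44\right)^{2} = \left(- \frac{48}{6} + 44\right)^{2} = \left(\left(-48\right) \frac{1}{6} + 44\right)^{2} = \left(-8 + 44\right)^{2} = 36^{2} = 1296$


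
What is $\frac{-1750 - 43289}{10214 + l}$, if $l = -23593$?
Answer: $\frac{45039}{13379} \approx 3.3664$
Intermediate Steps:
$\frac{-1750 - 43289}{10214 + l} = \frac{-1750 - 43289}{10214 - 23593} = - \frac{45039}{-13379} = \left(-45039\right) \left(- \frac{1}{13379}\right) = \frac{45039}{13379}$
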